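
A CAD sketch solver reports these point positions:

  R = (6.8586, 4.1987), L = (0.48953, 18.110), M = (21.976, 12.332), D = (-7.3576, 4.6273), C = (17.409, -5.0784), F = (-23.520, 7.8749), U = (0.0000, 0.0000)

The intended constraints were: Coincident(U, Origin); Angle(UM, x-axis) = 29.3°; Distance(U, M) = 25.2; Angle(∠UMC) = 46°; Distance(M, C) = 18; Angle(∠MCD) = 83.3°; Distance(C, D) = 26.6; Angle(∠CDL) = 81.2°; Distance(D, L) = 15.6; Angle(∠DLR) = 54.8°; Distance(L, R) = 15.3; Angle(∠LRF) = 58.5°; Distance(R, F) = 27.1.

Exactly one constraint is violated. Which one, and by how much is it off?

Distance(R, F) = 27.1 — off by 3.50.

U = (0.00, 0.00) ✓; UM at 29.30° ✓; |UM| = 25.20 ✓; ∠UMC = 46.00° ✓; |MC| = 18.00 ✓; ∠MCD = 83.30° ✓; |CD| = 26.60 ✓; ∠CDL = 81.20° ✓; |DL| = 15.60 ✓; ∠DLR = 54.80° ✓; |LR| = 15.30 ✓; ∠LRF = 58.50° ✓; |RF| = 30.60 ✗.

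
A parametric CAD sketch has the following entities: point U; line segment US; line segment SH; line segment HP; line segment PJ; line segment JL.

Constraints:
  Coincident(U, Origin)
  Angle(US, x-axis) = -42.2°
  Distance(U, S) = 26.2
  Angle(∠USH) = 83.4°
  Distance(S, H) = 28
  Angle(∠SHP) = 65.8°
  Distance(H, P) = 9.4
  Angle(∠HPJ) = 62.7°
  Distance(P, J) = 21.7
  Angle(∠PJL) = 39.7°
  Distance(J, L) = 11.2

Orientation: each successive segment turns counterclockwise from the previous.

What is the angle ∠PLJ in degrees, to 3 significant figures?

112°

U is at the origin; US runs at -42.2° with length 26.2, so S = (19.4, -17.6). ∠USH = 83.4° gives SH at 54.4° from the x-axis; with |SH| = 28.0, H = (35.7, 5.17). ∠SHP = 65.8° gives HP at 169° from the x-axis; with |HP| = 9.4, P = (26.5, 7.03). ∠HPJ = 62.7° gives PJ at -74.1° from the x-axis; with |PJ| = 21.7, J = (32.4, -13.8). ∠PJL = 39.7° gives JL at 66.2° from the x-axis; with |JL| = 11.2, L = (37.0, -3.60). Then cos ∠PLJ = LP·LJ / (|LP||LJ|), giving 112°.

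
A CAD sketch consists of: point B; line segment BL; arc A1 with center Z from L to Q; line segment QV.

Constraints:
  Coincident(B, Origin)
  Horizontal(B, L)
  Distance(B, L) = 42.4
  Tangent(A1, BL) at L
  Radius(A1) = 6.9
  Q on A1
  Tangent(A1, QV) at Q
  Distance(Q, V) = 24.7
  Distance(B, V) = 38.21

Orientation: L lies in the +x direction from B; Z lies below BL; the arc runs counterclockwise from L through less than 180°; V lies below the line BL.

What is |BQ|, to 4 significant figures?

36.26

B is at the origin; BL is horizontal with |BL| = 42.4 and L on the +x side, so L = (42.40, 0.000). The tangent condition forces ZL to be normal to BL, so Z = L + (0, -6.9) = (42.40, -6.900). Since ZQ ⟂ QV (tangency), |ZV| = √(6.9² + 24.7²) = 25.65 regardless of where Q sits on A1. So V lies on both circle(B, 38.21) and circle(Z, 25.65); the below-BL intersection is V = (26.79, -27.25). Q is the foot of the tangent from V: Q = (36.00, -4.327).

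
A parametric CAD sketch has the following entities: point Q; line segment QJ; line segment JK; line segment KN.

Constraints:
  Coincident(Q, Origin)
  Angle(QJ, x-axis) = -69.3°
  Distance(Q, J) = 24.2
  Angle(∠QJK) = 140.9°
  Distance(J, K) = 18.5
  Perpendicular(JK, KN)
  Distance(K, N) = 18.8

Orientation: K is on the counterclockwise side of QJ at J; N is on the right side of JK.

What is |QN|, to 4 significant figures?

50.50

Q is at the origin; QJ runs at -69.3° with length 24.2, so J = 24.2·(cos -69.3°, sin -69.3°) = (8.554, -22.64). ∠QJK = 140.9°, so JK runs at -69.3° + (180° − 140.9°) = -30.20° from the x-axis; with |JK| = 18.5, K = J + 18.5·(cos -30.20°, sin -30.20°) = (24.54, -31.94). JK is perpendicular to KN; with |KN| = 18.8 on the right of JK, N = K + 18.8·(-0.5030, -0.8643) = (15.09, -48.19). Then |QN| = |N − Q| = 50.50.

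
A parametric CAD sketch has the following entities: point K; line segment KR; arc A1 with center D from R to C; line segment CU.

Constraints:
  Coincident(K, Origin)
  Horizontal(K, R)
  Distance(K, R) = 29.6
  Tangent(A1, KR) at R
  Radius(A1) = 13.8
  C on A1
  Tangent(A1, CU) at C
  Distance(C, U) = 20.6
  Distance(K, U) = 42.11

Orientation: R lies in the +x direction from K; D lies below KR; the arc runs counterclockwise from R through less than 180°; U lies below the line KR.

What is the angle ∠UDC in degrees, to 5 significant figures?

56.182°

Checks: K = (0.00, 0.00) ✓; |DC| = 13.80 ✓; ∠(DC, CU) = 90.00° ✓; |CU| = 20.60 ✓; |KU| = 42.11 ✓.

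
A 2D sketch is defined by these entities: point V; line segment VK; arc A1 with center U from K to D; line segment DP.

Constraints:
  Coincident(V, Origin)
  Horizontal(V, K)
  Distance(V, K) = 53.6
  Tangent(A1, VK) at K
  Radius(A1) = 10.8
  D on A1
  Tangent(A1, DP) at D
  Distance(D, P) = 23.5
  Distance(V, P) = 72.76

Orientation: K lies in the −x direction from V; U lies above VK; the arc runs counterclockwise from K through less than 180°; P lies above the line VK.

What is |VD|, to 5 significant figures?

50.159

Checks: |VK| = 53.60 ✓; |UD| = 10.80 ✓; ∠(UD, DP) = 90.00° ✓; |DP| = 23.50 ✓; |VP| = 72.76 ✓.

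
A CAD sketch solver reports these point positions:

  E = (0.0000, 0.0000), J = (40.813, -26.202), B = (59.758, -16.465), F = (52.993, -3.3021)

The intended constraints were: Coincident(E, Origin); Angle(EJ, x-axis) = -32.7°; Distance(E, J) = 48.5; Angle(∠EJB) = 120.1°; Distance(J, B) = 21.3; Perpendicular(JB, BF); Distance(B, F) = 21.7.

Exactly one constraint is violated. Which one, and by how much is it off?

Distance(B, F) = 21.7 — off by 6.90.

E = (0.00, 0.00) ✓; EJ at -32.70° ✓; |EJ| = 48.50 ✓; ∠EJB = 120.1° ✓; |JB| = 21.30 ✓; ∠(JB, BF) = 90.00° ✓; |BF| = 14.80 ✗.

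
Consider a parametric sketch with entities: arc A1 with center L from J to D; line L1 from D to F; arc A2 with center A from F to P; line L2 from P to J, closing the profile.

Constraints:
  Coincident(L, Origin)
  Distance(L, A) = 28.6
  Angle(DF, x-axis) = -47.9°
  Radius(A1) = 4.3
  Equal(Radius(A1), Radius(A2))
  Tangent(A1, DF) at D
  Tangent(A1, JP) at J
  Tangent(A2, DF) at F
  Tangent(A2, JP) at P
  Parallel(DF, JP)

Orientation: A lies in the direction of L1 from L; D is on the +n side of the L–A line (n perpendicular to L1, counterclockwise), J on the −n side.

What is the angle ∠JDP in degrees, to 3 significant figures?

73.3°

Tangency of A1 to both parallel lines with radius 4.3 puts D and J at L ± 4.3·n: D = (3.19, 2.88), J = (-3.19, -2.88). Equal radii place F and P the same way about A: F = A + 4.3·n = (22.4, -18.3), P = A − 4.3·n = (16.0, -24.1). Then cos ∠JDP = DJ·DP / (|DJ||DP|), giving 73.3°.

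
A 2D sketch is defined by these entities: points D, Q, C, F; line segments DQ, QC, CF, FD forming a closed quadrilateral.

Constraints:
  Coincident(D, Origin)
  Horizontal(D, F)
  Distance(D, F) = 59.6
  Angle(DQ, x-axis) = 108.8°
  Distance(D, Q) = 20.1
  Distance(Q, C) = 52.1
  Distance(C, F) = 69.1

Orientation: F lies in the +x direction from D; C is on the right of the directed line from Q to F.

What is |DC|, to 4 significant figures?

32.83

Checks: D = (0.00, 0.00) ✓; |QC| = 52.10 ✓; |CF| = 69.10 ✓.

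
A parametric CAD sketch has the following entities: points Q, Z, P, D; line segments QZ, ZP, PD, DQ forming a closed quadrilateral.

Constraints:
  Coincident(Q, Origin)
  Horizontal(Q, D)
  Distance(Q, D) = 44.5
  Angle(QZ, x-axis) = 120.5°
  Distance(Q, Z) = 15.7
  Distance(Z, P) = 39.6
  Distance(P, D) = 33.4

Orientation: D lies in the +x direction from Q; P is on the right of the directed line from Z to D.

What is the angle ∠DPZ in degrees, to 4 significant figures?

95.47°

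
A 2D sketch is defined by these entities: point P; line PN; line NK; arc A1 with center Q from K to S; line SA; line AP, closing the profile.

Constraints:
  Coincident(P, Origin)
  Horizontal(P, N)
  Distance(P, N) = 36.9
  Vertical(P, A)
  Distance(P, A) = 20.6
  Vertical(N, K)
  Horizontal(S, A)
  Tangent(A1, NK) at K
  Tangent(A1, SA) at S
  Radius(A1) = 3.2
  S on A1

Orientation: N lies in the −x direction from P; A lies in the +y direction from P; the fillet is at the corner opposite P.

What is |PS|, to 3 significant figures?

39.5

The virtual corner opposite P is at (-36.9, 20.6). The tangent condition forces QK to be normal to NK and tangency of A1 to SA means the radius QS is perpendicular to SA, with radius 3.2, so the center Q sits 3.2 in from both sides at Q = (-33.7, 17.4). That places the tangent points at K = (-36.9, 17.4) on NK and S = (-33.7, 20.6) on SA. Then |PS| = |S − P| = 39.5.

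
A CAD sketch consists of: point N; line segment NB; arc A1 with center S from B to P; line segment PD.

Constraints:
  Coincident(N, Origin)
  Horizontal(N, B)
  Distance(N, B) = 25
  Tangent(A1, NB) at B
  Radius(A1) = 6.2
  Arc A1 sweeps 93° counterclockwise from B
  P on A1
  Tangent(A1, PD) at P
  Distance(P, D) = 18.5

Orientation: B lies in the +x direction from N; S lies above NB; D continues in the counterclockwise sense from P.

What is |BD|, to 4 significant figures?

25.54

N is at the origin; NB is horizontal with |NB| = 25.0 and B on the +x side, so B = (25.00, 0.000). The tangent condition forces SB to be normal to NB, so S = B + (0, 6.2) = (25.00, 6.200). On A1, B sits at bearing -90° from S; a 93° counterclockwise sweep puts P at bearing 3°, so P = S + 6.2·(cos 3°, sin 3°) = (31.19, 6.524). Since A1 is tangent to PD there, SP ⟂ PD, so PD runs along (−sin 3°, cos 3°); with |PD| = 18.5, D = (30.22, 25.00). Then |BD| = |D − B| = 25.54.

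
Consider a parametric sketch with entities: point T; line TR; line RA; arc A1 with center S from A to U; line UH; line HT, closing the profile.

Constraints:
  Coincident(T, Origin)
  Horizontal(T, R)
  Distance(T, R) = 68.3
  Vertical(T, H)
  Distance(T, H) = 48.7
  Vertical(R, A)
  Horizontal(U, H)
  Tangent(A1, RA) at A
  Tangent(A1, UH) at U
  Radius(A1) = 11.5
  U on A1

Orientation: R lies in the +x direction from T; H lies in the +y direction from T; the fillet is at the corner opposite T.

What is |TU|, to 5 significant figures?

74.819

The virtual corner opposite T is at (68.300, 48.700). Tangency of A1 to RA means the radius SA is perpendicular to RA and the tangent condition forces SU to be normal to UH, with radius 11.5, so the center S sits 11.5 in from both sides at S = (56.800, 37.200). That places the tangent points at A = (68.300, 37.200) on RA and U = (56.800, 48.700) on UH. Then |TU| = |U − T| = 74.819.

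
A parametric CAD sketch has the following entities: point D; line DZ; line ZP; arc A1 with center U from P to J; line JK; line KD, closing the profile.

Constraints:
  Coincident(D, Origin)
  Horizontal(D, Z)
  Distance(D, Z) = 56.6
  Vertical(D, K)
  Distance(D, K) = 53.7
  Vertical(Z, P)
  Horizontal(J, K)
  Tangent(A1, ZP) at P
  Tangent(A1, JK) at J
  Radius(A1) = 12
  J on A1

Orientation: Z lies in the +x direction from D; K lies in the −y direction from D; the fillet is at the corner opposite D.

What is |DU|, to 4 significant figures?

61.06

D is at the origin; D and Z share the same y with |DZ| = 56.6 and Z on the +x side, so Z = (56.60, 0.000). DK is vertical with |DK| = 53.7 and K on the −y side, so K = (0.000, -53.70). The virtual corner opposite D is at (56.60, -53.70). The tangent condition forces UP to be normal to ZP and tangency of A1 to JK means the radius UJ is perpendicular to JK, with radius 12.0, so the center U sits 12.0 in from both sides at U = (44.60, -41.70). Then |DU| = |U − D| = 61.06.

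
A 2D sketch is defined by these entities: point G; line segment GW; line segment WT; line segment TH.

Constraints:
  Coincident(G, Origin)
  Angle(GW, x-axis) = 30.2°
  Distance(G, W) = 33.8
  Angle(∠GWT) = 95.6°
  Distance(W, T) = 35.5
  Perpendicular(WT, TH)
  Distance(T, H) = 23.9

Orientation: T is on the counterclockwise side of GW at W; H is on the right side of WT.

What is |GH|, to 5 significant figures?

69.397

∠GWT = 95.6°, so WT runs at 30.2° + (180° − 95.6°) = 114.60° from the x-axis; with |WT| = 35.5, T = W + 35.5·(cos 114.60°, sin 114.60°) = (14.435, 49.280). The perpendicularity gives TH at right angles to WT; with |TH| = 23.9 on the right of WT, H = T + 23.9·(0.90924, 0.41628) = (36.165, 59.229). Then |GH| = |H − G| = 69.397.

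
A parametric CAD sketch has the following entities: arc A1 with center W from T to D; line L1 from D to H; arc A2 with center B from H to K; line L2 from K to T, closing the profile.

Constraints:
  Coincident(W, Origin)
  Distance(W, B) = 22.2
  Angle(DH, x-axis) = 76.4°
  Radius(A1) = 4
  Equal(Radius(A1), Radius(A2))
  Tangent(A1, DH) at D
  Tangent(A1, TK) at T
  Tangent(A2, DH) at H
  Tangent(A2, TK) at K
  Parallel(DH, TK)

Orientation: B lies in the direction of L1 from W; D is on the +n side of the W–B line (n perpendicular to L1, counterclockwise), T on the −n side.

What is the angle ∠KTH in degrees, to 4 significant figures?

19.82°

The slot axis is L1's direction at 76.4°, so u = (cos 76.4°, sin 76.4°) = (0.2351, 0.9720) and n = (−sin 76.4°, cos 76.4°) = (-0.9720, 0.2351). W is at the origin and B lies 22.2 along u from W, so B = 22.2·u = (5.220, 21.58). Tangency of A1 to both parallel lines with radius 4.0 puts D and T at W ± 4.0·n: D = (-3.888, 0.9406), T = (3.888, -0.9406). Equal radii place H and K the same way about B: H = B + 4.0·n = (1.332, 22.52), K = B − 4.0·n = (9.108, 20.64). Then cos ∠KTH = TK·TH / (|TK||TH|), giving 19.82°.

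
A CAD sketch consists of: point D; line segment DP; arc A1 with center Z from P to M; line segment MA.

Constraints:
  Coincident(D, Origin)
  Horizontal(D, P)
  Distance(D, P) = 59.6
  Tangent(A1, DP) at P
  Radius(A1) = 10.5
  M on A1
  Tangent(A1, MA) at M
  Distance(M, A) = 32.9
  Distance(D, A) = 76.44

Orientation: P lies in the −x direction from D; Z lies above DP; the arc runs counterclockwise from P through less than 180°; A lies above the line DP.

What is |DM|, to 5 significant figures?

51.842

Checks: ∠(ZP, PD) = 90.00° ✓; |ZP| = 10.50 ✓; |ZM| = 10.50 ✓; ∠(ZM, MA) = 90.00° ✓; |MA| = 32.90 ✓; |DA| = 76.44 ✓.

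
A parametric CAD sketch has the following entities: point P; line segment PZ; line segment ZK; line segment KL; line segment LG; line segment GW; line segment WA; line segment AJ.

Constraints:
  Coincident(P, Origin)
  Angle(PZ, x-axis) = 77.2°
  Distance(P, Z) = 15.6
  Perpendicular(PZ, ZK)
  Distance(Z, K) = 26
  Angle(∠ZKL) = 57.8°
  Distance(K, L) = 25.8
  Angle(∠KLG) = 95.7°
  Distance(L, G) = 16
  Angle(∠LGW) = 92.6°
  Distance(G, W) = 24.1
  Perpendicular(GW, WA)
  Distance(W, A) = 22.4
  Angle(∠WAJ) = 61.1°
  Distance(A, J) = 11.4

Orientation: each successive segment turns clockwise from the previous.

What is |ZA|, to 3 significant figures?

28.2

P is at the origin; PZ runs at 77.2° with length 15.6, so Z = (3.46, 15.2). PZ ⟂ ZK, so ZK runs at -12.8°; with |ZK| = 26.0, K = (28.8, 9.45). ∠ZKL = 57.8° gives KL at -135° from the x-axis; with |KL| = 25.8, L = (10.6, -8.79). ∠KLG = 95.7° gives LG at 141° from the x-axis; with |LG| = 16.0, G = (-1.81, 1.34). ∠LGW = 92.6° gives GW at 53.3° from the x-axis; with |GW| = 24.1, W = (12.6, 20.7). GW ⟂ WA, so WA runs at -36.7°; with |WA| = 22.4, A = (30.5, 7.28). Then |ZA| = |A − Z| = 28.2.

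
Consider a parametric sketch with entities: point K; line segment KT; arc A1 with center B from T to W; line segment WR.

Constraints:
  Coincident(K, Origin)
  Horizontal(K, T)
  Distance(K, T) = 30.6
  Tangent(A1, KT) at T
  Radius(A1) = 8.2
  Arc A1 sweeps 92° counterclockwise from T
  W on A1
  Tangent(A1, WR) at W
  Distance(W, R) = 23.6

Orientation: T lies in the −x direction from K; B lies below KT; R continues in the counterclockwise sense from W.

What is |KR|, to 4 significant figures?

49.70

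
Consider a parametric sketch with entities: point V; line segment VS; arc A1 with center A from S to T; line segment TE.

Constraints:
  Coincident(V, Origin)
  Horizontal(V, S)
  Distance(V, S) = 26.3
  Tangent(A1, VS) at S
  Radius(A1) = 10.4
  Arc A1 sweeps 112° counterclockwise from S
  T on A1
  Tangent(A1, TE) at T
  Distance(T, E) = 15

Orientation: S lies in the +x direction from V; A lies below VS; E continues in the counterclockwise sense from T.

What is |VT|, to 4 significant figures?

21.95

V is at the origin; V and S share the same y with |VS| = 26.3 and S on the +x side, so S = (26.30, 0.000). The tangent condition forces AS to be normal to VS, so A = S + (0, -10.4) = (26.30, -10.40). On A1, S sits at bearing 90° from A; a 112° counterclockwise sweep puts T at bearing 202°, so T = A + 10.4·(cos 202°, sin 202°) = (16.66, -14.30). Then |VT| = |T − V| = 21.95.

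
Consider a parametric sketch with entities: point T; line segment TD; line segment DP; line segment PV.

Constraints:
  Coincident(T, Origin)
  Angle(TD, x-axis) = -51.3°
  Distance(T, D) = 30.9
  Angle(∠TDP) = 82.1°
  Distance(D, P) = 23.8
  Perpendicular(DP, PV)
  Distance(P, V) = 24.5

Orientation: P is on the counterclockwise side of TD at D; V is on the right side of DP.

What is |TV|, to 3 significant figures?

58.5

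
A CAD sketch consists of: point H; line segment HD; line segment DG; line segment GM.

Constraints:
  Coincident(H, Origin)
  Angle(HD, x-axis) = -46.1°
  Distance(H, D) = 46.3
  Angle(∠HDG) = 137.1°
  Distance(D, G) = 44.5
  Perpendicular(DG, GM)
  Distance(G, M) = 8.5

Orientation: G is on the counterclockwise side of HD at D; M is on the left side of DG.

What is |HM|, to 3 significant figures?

81.7

∠HDG = 137.1°, so DG runs at -46.1° + (180° − 137.1°) = -3.20° from the x-axis; with |DG| = 44.5, G = D + 44.5·(cos -3.20°, sin -3.20°) = (76.5, -35.8). The perpendicularity gives GM at right angles to DG; with |GM| = 8.5 on the left of DG, M = G + 8.5·(0.0558, 0.998) = (77.0, -27.4). Then |HM| = |M − H| = 81.7.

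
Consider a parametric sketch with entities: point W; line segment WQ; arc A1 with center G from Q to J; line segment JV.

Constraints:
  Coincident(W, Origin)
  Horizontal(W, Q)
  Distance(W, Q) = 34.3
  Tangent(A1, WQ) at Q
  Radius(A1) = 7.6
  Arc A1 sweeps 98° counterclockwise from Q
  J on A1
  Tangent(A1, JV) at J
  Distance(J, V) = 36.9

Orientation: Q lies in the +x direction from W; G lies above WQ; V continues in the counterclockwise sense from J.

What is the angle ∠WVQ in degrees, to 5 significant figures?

36.041°

On A1, Q sits at bearing -90° from G; a 98° counterclockwise sweep puts J at bearing 8°, so J = G + 7.6·(cos 8°, sin 8°) = (41.826, 8.6577). A1 meets JV tangentially, so GJ is at right angles to JV, so JV runs along (−sin 8°, cos 8°); with |JV| = 36.9, V = (36.691, 45.199). Then cos ∠WVQ = VW·VQ / (|VW||VQ|), giving 36.041°.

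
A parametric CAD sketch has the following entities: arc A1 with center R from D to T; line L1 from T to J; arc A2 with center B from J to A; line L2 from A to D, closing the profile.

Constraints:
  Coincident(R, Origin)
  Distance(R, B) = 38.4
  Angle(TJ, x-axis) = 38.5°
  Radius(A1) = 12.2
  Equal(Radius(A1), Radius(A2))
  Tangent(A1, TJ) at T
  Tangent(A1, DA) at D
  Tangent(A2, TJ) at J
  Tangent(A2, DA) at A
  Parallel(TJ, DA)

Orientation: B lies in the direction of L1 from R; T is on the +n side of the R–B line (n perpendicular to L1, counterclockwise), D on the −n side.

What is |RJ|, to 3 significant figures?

40.3

The slot axis is L1's direction at 38.5°, so u = (cos 38.5°, sin 38.5°) = (0.783, 0.623) and n = (−sin 38.5°, cos 38.5°) = (-0.623, 0.783). R is at the origin and B lies 38.4 along u from R, so B = 38.4·u = (30.1, 23.9). Tangency of A1 to both parallel lines with radius 12.2 puts T and D at R ± 12.2·n: T = (-7.59, 9.55), D = (7.59, -9.55). Equal radii place J and A the same way about B: J = B + 12.2·n = (22.5, 33.5), A = B − 12.2·n = (37.6, 14.4). Then |RJ| = |J − R| = 40.3.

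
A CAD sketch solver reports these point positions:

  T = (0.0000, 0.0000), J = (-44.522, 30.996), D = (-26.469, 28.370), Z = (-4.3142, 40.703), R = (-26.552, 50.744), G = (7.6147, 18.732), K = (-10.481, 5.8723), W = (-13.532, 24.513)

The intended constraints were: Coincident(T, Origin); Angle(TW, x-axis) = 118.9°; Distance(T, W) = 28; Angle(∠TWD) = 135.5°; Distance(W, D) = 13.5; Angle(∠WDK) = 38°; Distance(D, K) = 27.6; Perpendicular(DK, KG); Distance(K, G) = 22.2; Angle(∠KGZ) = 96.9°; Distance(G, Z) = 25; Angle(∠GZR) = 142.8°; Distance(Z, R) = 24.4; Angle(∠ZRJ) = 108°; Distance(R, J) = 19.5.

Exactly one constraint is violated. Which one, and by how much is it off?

Distance(R, J) = 19.5 — off by 7.20.

T = (0.00, 0.00) ✓; TW at 118.9° ✓; |TW| = 28.00 ✓; ∠TWD = 135.5° ✓; |WD| = 13.50 ✓; ∠WDK = 38.00° ✓; |DK| = 27.60 ✓; ∠(DK, KG) = 90.00° ✓; |KG| = 22.20 ✓; ∠KGZ = 96.90° ✓; |GZ| = 25.00 ✓; ∠GZR = 142.8° ✓; |ZR| = 24.40 ✓; ∠ZRJ = 108.0° ✓; |RJ| = 26.70 ✗.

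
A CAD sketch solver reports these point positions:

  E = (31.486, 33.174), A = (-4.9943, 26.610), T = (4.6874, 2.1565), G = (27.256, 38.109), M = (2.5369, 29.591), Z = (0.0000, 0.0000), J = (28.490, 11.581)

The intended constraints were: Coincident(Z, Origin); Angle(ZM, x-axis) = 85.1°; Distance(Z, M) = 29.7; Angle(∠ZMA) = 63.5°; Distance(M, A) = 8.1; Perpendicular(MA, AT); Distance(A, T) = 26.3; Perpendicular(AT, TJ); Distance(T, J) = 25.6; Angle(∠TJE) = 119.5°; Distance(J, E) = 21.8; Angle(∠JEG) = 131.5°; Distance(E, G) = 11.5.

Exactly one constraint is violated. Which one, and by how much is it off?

Distance(E, G) = 11.5 — off by 5.00.

Z = (0.00, 0.00) ✓; ZM at 85.10° ✓; |ZM| = 29.70 ✓; ∠ZMA = 63.51° ✓; |MA| = 8.100 ✓; ∠(MA, AT) = 90.01° ✓; |AT| = 26.30 ✓; ∠(AT, TJ) = 90.00° ✓; |TJ| = 25.60 ✓; ∠TJE = 119.5° ✓; |JE| = 21.80 ✓; ∠JEG = 131.5° ✓; |EG| = 6.500 ✗.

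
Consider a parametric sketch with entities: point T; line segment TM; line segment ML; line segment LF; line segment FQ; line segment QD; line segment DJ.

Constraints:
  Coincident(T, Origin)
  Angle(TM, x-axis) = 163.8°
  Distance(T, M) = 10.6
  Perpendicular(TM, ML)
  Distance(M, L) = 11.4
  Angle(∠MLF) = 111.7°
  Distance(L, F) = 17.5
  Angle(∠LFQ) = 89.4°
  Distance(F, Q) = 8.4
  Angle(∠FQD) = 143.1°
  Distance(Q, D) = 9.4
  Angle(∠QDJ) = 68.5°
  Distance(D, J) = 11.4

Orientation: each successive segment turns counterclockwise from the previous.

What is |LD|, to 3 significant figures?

19.7

T is at the origin; TM runs at 163.8° with length 10.6, so M = (-10.2, 2.96). TM is perpendicular to ML, so ML runs at -106°; with |ML| = 11.4, L = (-13.4, -7.99). ∠MLF = 111.7° gives LF at -37.9° from the x-axis; with |LF| = 17.5, F = (0.449, -18.7). ∠LFQ = 89.4° gives FQ at 52.7° from the x-axis; with |FQ| = 8.4, Q = (5.54, -12.1). ∠FQD = 143.1° gives QD at 89.6° from the x-axis; with |QD| = 9.4, D = (5.61, -2.66). Then |LD| = |D − L| = 19.7.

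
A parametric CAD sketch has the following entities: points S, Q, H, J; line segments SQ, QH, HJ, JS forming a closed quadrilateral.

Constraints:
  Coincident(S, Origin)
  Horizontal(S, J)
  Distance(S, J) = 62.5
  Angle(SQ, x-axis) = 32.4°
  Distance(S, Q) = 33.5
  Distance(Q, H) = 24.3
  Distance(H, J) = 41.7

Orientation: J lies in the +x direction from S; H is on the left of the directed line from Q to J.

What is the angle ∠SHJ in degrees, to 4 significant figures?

76.85°

Checks: S.y = 0.00, J.y = 0.00 ✓; |QH| = 24.30 ✓; |HJ| = 41.70 ✓.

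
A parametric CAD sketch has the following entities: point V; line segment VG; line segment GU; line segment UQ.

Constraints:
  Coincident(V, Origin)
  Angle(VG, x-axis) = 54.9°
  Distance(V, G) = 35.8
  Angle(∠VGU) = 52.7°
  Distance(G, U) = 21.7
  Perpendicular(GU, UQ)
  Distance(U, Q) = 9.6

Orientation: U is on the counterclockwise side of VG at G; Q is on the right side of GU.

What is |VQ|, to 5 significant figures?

38.078

V is at the origin; VG runs at 54.9° with length 35.8, so G = 35.8·(cos 54.9°, sin 54.9°) = (20.585, 29.290). ∠VGU = 52.7°, so GU runs at 54.9° + (180° − 52.7°) = 182.20° from the x-axis; with |GU| = 21.7, U = G + 21.7·(cos 182.20°, sin 182.20°) = (-1.0988, 28.457). GU is perpendicular to UQ; with |UQ| = 9.6 on the right of GU, Q = U + 9.6·(-0.038388, 0.99926) = (-1.4673, 38.050). Then |VQ| = |Q − V| = 38.078.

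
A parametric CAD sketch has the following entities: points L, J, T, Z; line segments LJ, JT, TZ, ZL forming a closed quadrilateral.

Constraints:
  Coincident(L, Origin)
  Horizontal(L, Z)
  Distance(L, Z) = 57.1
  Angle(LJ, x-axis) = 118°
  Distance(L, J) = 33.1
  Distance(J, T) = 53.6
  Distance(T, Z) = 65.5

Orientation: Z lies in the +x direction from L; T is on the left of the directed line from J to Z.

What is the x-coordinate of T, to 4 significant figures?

28.94

L is at the origin; L and Z share the same y with |LZ| = 57.1 and Z in +x, so Z = (57.1, 0). LJ runs at 118.0° with |LJ| = 33.1, so J = (-15.54, 29.23). T is determined by |JT| = 53.6 and |TZ| = 65.5 together: it lies at the intersection of circle(J, 53.6) and circle(Z, 65.5). With |JZ| = 78.30, the foot of the radical line on JZ is 30.10 from J and the perpendicular offset is √(53.6² − 30.10²) = 44.35. Taking the left-of-JZ solution: T = (28.94, 59.14).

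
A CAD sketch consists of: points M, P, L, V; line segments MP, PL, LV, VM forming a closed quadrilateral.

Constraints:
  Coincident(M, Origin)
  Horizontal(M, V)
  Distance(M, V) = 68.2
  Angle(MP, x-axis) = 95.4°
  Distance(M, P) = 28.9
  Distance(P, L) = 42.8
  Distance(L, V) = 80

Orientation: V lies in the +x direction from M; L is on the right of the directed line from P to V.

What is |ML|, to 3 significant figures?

17.0

Checks: |PL| = 42.80 ✓; |LV| = 80.00 ✓.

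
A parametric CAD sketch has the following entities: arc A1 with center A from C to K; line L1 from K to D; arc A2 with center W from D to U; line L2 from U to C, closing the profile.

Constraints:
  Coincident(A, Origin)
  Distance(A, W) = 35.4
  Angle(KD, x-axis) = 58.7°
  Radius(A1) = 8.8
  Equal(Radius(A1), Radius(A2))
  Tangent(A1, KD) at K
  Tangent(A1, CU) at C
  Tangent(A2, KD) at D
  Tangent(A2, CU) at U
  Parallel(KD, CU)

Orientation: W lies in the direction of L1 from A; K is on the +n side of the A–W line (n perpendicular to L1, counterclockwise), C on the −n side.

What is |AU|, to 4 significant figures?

36.48

Tangency of A1 to both parallel lines with radius 8.8 puts K and C at A ± 8.8·n: K = (-7.519, 4.572), C = (7.519, -4.572). Equal radii place D and U the same way about W: D = W + 8.8·n = (10.87, 34.82), U = W − 8.8·n = (25.91, 25.68). Then |AU| = |U − A| = 36.48.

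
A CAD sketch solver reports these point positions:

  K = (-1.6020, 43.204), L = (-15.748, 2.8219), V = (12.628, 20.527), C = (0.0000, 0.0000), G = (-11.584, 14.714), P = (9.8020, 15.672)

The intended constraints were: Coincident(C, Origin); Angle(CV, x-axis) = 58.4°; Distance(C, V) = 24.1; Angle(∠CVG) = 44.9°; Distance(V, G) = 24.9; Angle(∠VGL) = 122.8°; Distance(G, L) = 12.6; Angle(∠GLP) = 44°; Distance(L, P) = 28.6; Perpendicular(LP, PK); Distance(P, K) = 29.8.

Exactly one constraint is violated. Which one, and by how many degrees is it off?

Perpendicular(LP, PK) — off by 4.20°.

C = (0.00, 0.00) ✓; CV at 58.40° ✓; |CV| = 24.10 ✓; ∠CVG = 44.90° ✓; |VG| = 24.90 ✓; ∠VGL = 122.8° ✓; |GL| = 12.60 ✓; ∠GLP = 44.00° ✓; |LP| = 28.60 ✓; ∠(LP, PK) = 85.80° ✗; |PK| = 29.80 ✓.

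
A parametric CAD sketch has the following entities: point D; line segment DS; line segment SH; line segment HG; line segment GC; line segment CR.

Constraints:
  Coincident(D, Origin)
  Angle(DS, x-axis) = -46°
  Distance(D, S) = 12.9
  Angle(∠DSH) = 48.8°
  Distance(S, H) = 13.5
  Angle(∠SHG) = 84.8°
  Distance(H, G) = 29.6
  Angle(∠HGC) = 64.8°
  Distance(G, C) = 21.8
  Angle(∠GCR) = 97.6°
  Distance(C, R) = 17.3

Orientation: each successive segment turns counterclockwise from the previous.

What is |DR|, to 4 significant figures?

12.15

∠HGC = 64.8° gives GC at -64.40° from the x-axis; with |GC| = 21.8, C = (-10.09, -15.69). ∠GCR = 97.6° gives CR at 18.00° from the x-axis; with |CR| = 17.3, R = (6.364, -10.35). Then |DR| = |R − D| = 12.15.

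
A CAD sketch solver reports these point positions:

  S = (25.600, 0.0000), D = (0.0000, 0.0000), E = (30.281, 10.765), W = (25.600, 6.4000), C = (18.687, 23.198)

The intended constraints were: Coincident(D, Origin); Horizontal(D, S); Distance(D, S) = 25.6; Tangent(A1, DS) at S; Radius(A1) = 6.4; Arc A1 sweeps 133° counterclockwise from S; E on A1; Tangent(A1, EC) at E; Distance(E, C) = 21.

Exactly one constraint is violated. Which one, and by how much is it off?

Distance(E, C) = 21 — off by 4.00.

D = (0.00, 0.00) ✓; D.y = 0.00, S.y = 0.00 ✓; |DS| = 25.60 ✓; ∠(WS, SD) = 90.00° ✓; |WS| = 6.400 ✓; bearing(W→E) − bearing(W→S) = 133.0° ✓; |WE| = 6.400 ✓; ∠(WE, EC) = 90.00° ✓; |EC| = 17.00 ✗.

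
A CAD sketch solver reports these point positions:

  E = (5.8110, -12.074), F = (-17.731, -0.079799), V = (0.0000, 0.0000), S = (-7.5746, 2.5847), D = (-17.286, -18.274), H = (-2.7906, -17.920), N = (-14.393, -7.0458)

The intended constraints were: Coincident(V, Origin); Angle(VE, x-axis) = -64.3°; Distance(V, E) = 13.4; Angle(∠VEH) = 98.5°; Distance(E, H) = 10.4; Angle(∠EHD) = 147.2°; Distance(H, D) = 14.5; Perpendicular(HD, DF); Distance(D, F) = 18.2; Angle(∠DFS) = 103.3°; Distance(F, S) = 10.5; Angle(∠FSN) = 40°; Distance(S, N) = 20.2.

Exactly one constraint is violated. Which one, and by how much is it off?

Distance(S, N) = 20.2 — off by 8.40.

V = (0.00, 0.00) ✓; VE at -64.30° ✓; |VE| = 13.40 ✓; ∠VEH = 98.50° ✓; |EH| = 10.40 ✓; ∠EHD = 147.2° ✓; |HD| = 14.50 ✓; ∠(HD, DF) = 90.00° ✓; |DF| = 18.20 ✓; ∠DFS = 103.3° ✓; |FS| = 10.50 ✓; ∠FSN = 40.00° ✓; |SN| = 11.80 ✗.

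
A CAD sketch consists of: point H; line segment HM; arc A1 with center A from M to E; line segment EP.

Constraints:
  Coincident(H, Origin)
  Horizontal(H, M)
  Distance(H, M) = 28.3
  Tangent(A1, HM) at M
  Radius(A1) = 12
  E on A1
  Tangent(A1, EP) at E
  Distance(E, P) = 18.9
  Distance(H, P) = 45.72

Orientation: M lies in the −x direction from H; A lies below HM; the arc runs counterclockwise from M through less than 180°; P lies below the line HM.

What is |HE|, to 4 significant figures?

42.71

Checks: |AE| = 12.00 ✓; ∠(AE, EP) = 90.00° ✓; |EP| = 18.90 ✓; |HP| = 45.72 ✓.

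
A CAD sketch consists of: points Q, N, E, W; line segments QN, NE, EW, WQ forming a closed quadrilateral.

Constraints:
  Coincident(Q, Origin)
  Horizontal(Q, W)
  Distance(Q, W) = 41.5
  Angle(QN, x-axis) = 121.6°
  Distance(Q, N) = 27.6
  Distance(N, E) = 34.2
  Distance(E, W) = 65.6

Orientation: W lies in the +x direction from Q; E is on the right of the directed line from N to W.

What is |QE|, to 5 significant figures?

25.263

Q is at the origin; Q and W share the same y with |QW| = 41.5 and W in +x, so W = (41.5, 0). QN runs at 121.6° with |QN| = 27.6, so N = (-14.462, 23.508). E is determined by |NE| = 34.2 and |EW| = 65.6 together: it lies at the intersection of circle(N, 34.2) and circle(W, 65.6). With |NW| = 60.699, the foot of the radical line on NW is 4.5358 from N and the perpendicular offset is √(34.2² − 4.5358²) = 33.898. Taking the right-of-NW solution: E = (-23.408, -9.5015).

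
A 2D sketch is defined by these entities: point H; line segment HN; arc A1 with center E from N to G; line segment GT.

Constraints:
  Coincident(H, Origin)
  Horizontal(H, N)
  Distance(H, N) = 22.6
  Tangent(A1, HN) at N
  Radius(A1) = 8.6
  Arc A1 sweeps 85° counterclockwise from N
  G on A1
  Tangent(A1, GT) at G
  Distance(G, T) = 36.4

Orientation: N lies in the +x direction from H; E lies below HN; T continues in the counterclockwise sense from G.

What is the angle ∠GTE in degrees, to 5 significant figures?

13.293°

H is at the origin; HN is horizontal with |HN| = 22.6 and N on the +x side, so N = (22.600, 0.0000). A1 meets HN tangentially, so EN is at right angles to HN, so E = N + (0, -8.6) = (22.600, -8.6000). On A1, N sits at bearing 90° from E; an 85° counterclockwise sweep puts G at bearing 175°, so G = E + 8.6·(cos 175°, sin 175°) = (14.033, -7.8505). Since A1 is tangent to GT there, EG ⟂ GT, so GT runs along (−sin 175°, cos 175°); with |GT| = 36.4, T = (10.860, -44.112). Then cos ∠GTE = TG·TE / (|TG||TE|), giving 13.293°.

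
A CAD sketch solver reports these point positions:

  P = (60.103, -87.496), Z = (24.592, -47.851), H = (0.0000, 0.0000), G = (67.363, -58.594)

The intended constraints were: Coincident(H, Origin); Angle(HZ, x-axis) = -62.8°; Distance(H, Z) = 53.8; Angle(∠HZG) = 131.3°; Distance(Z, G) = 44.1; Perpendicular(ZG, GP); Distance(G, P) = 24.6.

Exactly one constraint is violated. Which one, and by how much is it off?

Distance(G, P) = 24.6 — off by 5.20.

H = (0.00, 0.00) ✓; HZ at -62.80° ✓; |HZ| = 53.80 ✓; ∠HZG = 131.3° ✓; |ZG| = 44.10 ✓; ∠(ZG, GP) = 90.00° ✓; |GP| = 29.80 ✗.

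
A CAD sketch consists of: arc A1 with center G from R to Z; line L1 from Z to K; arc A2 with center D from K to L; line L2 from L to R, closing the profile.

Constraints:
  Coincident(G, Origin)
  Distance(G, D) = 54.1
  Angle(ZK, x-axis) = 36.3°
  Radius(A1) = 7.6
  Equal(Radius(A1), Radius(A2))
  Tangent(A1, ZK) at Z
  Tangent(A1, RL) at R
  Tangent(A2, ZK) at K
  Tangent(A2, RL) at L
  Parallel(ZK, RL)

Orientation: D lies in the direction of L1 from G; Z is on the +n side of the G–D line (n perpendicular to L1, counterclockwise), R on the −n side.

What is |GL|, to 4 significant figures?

54.63

The slot axis is L1's direction at 36.3°, so u = (cos 36.3°, sin 36.3°) = (0.8059, 0.5920) and n = (−sin 36.3°, cos 36.3°) = (-0.5920, 0.8059). G is at the origin and D lies 54.1 along u from G, so D = 54.1·u = (43.60, 32.03). Tangency of A1 to both parallel lines with radius 7.6 puts Z and R at G ± 7.6·n: Z = (-4.499, 6.125), R = (4.499, -6.125). Equal radii place K and L the same way about D: K = D + 7.6·n = (39.10, 38.15), L = D − 7.6·n = (48.10, 25.90). Then |GL| = |L − G| = 54.63.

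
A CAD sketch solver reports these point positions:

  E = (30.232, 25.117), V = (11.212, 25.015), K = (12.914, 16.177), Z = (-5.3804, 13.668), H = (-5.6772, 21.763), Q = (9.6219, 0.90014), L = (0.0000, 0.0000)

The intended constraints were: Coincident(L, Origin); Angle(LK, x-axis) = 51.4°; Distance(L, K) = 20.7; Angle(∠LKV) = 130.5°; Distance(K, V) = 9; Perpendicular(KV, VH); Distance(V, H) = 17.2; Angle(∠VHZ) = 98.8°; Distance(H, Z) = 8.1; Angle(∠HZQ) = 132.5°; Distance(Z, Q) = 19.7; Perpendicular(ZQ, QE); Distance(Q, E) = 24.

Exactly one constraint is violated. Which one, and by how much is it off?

Distance(Q, E) = 24 — off by 7.80.

L = (0.00, 0.00) ✓; LK at 51.40° ✓; |LK| = 20.70 ✓; ∠LKV = 130.5° ✓; |KV| = 9.000 ✓; ∠(KV, VH) = 90.00° ✓; |VH| = 17.20 ✓; ∠VHZ = 98.80° ✓; |HZ| = 8.100 ✓; ∠HZQ = 132.5° ✓; |ZQ| = 19.70 ✓; ∠(ZQ, QE) = 90.00° ✓; |QE| = 31.80 ✗.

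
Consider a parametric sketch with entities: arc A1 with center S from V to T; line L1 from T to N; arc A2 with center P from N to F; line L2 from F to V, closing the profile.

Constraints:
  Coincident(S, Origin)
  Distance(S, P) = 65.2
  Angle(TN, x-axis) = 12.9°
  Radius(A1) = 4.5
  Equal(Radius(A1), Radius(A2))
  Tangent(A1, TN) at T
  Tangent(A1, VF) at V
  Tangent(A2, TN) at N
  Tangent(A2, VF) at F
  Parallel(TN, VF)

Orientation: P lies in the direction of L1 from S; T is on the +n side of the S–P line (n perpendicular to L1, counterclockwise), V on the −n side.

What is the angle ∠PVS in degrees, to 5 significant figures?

86.052°

The slot axis is L1's direction at 12.9°, so u = (cos 12.9°, sin 12.9°) = (0.97476, 0.22325) and n = (−sin 12.9°, cos 12.9°) = (-0.22325, 0.97476). S is at the origin and P lies 65.2 along u from S, so P = 65.2·u = (63.554, 14.556). Tangency of A1 to both parallel lines with radius 4.5 puts T and V at S ± 4.5·n: T = (-1.0046, 4.3864), V = (1.0046, -4.3864). Then cos ∠PVS = VP·VS / (|VP||VS|), giving 86.052°.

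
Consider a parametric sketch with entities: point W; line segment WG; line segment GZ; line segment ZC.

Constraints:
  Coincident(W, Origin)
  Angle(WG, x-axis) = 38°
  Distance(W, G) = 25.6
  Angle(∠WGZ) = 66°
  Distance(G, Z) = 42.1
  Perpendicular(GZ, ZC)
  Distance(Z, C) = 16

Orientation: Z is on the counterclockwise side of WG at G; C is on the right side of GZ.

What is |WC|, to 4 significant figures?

50.55

W is at the origin; WG runs at 38.0° with length 25.6, so G = 25.6·(cos 38.0°, sin 38.0°) = (20.17, 15.76). ∠WGZ = 66.0°, so GZ runs at 38.0° + (180° − 66.0°) = 152.0° from the x-axis; with |GZ| = 42.1, Z = G + 42.1·(cos 152.0°, sin 152.0°) = (-17.00, 35.53). GZ is perpendicular to ZC; with |ZC| = 16.0 on the right of GZ, C = Z + 16.0·(0.4695, 0.8829) = (-9.487, 49.65). Then |WC| = |C − W| = 50.55.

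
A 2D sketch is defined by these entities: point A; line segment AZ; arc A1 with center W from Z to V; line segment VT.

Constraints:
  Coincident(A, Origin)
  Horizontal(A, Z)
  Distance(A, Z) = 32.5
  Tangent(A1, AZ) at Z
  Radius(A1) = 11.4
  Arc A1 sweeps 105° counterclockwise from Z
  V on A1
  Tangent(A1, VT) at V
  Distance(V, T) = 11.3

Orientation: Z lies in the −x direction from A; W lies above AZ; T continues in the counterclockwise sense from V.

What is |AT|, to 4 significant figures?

35.13

A is at the origin; A and Z share the same y with |AZ| = 32.5 and Z on the −x side, so Z = (-32.50, 0.000). A1 meets AZ tangentially, so WZ is at right angles to AZ, so W = Z + (0, 11.4) = (-32.50, 11.40). On A1, Z sits at bearing -90° from W; a 105° counterclockwise sweep puts V at bearing 15°, so V = W + 11.4·(cos 15°, sin 15°) = (-21.49, 14.35). A1 meets VT tangentially, so WV is at right angles to VT, so VT runs along (−sin 15°, cos 15°); with |VT| = 11.3, T = (-24.41, 25.27). Then |AT| = |T − A| = 35.13.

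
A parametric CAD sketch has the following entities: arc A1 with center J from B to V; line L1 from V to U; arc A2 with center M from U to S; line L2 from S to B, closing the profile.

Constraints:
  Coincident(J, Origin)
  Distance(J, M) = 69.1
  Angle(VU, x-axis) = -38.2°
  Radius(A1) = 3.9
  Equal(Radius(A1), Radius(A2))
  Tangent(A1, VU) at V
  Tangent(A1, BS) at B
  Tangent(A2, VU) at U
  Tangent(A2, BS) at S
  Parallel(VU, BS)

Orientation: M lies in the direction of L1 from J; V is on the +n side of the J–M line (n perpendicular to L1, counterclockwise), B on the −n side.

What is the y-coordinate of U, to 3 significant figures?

-39.7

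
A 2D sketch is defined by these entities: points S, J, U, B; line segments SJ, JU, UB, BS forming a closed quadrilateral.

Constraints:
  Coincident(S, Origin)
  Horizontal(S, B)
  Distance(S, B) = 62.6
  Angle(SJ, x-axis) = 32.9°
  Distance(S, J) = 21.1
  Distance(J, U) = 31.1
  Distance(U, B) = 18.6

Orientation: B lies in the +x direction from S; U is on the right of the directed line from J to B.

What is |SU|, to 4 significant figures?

44.72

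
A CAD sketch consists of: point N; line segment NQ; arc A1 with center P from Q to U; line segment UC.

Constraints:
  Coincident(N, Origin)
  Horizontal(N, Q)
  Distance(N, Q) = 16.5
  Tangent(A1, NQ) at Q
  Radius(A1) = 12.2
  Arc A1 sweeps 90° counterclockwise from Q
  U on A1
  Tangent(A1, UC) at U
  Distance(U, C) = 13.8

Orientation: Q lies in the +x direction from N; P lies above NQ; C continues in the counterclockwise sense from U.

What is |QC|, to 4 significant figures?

28.72

N is at the origin; NQ is horizontal with |NQ| = 16.5 and Q on the +x side, so Q = (16.50, 0.000). A1 meets NQ tangentially, so PQ is at right angles to NQ, so P = Q + (0, 12.2) = (16.50, 12.20). On A1, Q sits at bearing -90° from P; a 90° counterclockwise sweep puts U at bearing 0°, so U = P + 12.2·(cos 0°, sin 0°) = (28.70, 12.20). A1 meets UC tangentially, so PU is at right angles to UC, so UC runs along (−sin 0°, cos 0°); with |UC| = 13.8, C = (28.70, 26.00). Then |QC| = |C − Q| = 28.72.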